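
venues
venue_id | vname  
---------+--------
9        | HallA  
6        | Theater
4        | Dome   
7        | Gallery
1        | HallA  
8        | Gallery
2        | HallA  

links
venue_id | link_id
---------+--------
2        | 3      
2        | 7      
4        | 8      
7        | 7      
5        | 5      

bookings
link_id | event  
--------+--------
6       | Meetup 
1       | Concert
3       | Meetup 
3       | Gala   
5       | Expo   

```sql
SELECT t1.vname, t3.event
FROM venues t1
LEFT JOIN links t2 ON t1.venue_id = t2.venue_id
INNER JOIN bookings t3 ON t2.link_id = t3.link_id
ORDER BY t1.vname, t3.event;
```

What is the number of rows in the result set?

Evaluate left to right. First `venues t1 LEFT JOIN links t2` on venue_id: 8 row(s).
Then INNER JOIN `bookings t3` on link_id: keep only rows whose t2.link_id appears in t3.
Result: 2 row(s).

2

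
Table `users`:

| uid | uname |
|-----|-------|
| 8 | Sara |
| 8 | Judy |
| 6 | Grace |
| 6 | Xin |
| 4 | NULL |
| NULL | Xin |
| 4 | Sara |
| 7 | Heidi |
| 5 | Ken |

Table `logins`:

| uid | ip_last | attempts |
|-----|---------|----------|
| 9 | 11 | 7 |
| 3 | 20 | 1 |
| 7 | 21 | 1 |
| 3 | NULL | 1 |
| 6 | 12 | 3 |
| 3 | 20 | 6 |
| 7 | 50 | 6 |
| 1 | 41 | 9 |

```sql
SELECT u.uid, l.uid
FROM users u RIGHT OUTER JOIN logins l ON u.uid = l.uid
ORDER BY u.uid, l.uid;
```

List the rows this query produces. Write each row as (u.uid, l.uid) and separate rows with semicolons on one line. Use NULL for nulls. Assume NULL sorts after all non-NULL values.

RIGHT JOIN keeps every row from `logins`; unmatched rows get NULL for `users`'s columns.
Matching on u.uid = l.uid. A NULL in a compared column never satisfies the condition.
- u (uid=8) has no partner in l.
- u (uid=8) has no partner in l.
- u (uid=6) pairs with 1 row(s) of l.
- u (uid=6) pairs with 1 row(s) of l.
- u (uid=4) has no partner in l.
- u (uid=NULL) has no partner in l.
- u (uid=4) has no partner in l.
- u (uid=7) pairs with 2 row(s) of l.
- u (uid=5) has no partner in l.
- 5 l row(s) had no u match → kept, u columns NULL.
After projecting and ordering:
u.uid | l.uid
6 | 6
6 | 6
7 | 7
7 | 7
NULL | 1
NULL | 3
NULL | 3
NULL | 3
NULL | 9

(6, 6); (6, 6); (7, 7); (7, 7); (NULL, 1); (NULL, 3); (NULL, 3); (NULL, 3); (NULL, 9)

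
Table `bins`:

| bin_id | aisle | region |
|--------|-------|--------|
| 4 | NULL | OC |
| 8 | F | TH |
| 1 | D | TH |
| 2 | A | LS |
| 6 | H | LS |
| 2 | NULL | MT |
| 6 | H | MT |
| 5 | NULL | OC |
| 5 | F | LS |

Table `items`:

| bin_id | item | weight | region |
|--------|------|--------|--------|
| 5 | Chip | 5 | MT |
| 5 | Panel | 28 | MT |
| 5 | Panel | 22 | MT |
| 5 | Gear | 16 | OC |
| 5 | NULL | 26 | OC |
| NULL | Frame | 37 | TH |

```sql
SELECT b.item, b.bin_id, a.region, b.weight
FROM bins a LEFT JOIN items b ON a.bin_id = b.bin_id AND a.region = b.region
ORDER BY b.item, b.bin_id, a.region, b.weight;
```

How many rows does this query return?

10

LEFT JOIN keeps every row from `bins`; unmatched rows get NULL for `items`'s columns.
Matching on a.bin_id = b.bin_id AND a.region = b.region. A NULL in a compared column never satisfies the condition.
- a (bin_id=4, region=OC) has no partner → padded with NULL.
- a (bin_id=8, region=TH) has no partner → padded with NULL.
- a (bin_id=1, region=TH) has no partner → padded with NULL.
- a (bin_id=2, region=LS) has no partner → padded with NULL.
- a (bin_id=6, region=LS) has no partner → padded with NULL.
- a (bin_id=2, region=MT) has no partner → padded with NULL.
- a (bin_id=6, region=MT) has no partner → padded with NULL.
- a (bin_id=5, region=OC) pairs with 2 row(s) of b.
- a (bin_id=5, region=LS) has no partner → padded with NULL.
Total: 2 matched + 8 padded = 10 rows.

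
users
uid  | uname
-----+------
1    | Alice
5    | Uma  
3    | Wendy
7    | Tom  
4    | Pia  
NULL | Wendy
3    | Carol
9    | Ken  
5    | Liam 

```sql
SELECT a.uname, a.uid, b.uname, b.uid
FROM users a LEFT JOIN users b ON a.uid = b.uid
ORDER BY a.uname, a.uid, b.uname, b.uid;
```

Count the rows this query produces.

13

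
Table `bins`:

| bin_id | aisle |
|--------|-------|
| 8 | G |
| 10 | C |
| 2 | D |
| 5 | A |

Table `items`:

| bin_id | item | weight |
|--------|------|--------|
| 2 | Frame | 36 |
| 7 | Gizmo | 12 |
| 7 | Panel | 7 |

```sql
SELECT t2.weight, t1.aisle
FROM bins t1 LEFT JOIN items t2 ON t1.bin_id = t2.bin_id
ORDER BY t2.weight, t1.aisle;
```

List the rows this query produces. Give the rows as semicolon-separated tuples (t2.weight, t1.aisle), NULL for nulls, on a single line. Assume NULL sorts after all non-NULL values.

LEFT JOIN keeps every row from `bins`; unmatched rows get NULL for `items`'s columns.
Matching on t1.bin_id = t2.bin_id.
- t1[0] bin_id=8 → no match; kept with NULLs on the t2 side.
- t1[1] bin_id=10 → no match; kept with NULLs on the t2 side.
- t1[2] bin_id=2 → 1 match(es) in t2 → 1 row(s).
- t1[3] bin_id=5 → no match; kept with NULLs on the t2 side.
After projecting and ordering:
t2.weight | t1.aisle
36 | D
NULL | A
NULL | C
NULL | G

(36, D); (NULL, A); (NULL, C); (NULL, G)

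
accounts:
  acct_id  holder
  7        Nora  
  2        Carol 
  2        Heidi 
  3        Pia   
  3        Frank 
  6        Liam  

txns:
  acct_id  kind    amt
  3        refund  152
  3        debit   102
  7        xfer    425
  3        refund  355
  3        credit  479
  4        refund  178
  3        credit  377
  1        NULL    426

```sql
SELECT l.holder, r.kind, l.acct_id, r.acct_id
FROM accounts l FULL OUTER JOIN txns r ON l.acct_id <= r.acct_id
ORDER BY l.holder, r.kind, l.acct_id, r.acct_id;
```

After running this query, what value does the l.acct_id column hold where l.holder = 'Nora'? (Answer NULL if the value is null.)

FULL OUTER JOIN keeps every row from both sides; unmatched rows get NULL for the other side's columns.
Matching on l.acct_id <= r.acct_id.
- acct_id=7: 1 matching r row(s), so 1 row(s) emitted.
- acct_id=2: 7 matching r row(s), so 7 row(s) emitted.
- acct_id=2: 7 matching r row(s), so 7 row(s) emitted.
- acct_id=3: 7 matching r row(s), so 7 row(s) emitted.
- acct_id=3: 7 matching r row(s), so 7 row(s) emitted.
- acct_id=6: 1 matching r row(s), so 1 row(s) emitted.
- 1 r row(s) had no l match → kept, l columns NULL.

7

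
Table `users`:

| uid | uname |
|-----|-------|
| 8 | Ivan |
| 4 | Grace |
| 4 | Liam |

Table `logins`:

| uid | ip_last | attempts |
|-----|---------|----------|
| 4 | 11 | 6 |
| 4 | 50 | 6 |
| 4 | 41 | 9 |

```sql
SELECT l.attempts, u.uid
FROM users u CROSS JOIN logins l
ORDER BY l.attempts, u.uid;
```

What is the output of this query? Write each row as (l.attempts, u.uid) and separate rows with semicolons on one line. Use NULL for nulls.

CROSS JOIN pairs every row of `users` with every row of `logins`: 3 × 3 = 9 rows.
After projecting and ordering:
l.attempts | u.uid
6 | 4
6 | 4
6 | 4
6 | 4
6 | 8
6 | 8
9 | 4
9 | 4
9 | 8

(6, 4); (6, 4); (6, 4); (6, 4); (6, 8); (6, 8); (9, 4); (9, 4); (9, 8)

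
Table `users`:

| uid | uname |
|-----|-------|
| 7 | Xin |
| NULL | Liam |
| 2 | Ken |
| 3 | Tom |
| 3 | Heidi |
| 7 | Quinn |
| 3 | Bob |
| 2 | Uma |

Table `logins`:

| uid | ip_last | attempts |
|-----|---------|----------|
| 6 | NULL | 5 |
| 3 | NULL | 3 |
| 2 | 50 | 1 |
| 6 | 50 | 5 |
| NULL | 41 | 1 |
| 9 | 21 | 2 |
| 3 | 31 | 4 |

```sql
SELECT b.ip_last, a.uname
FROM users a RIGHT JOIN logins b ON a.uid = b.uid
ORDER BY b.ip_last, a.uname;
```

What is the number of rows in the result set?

12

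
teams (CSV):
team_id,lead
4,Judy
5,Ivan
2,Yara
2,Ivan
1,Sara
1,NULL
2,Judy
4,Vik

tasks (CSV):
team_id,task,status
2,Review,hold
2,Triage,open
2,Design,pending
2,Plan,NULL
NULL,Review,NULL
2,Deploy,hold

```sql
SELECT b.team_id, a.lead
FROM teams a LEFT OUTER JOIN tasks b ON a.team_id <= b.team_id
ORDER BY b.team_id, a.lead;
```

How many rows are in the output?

28

LEFT JOIN keeps every row from `teams`; unmatched rows get NULL for `tasks`'s columns.
Matching on a.team_id <= b.team_id. A NULL in a compared column never satisfies the condition.
- a (team_id=4) has no partner → padded with NULL.
- a (team_id=5) has no partner → padded with NULL.
- a (team_id=2) pairs with 5 row(s) of b.
- a (team_id=2) pairs with 5 row(s) of b.
- a (team_id=1) pairs with 5 row(s) of b.
- a (team_id=1) pairs with 5 row(s) of b.
- a (team_id=2) pairs with 5 row(s) of b.
- a (team_id=4) has no partner → padded with NULL.
Total: 25 matched + 3 padded = 28 rows.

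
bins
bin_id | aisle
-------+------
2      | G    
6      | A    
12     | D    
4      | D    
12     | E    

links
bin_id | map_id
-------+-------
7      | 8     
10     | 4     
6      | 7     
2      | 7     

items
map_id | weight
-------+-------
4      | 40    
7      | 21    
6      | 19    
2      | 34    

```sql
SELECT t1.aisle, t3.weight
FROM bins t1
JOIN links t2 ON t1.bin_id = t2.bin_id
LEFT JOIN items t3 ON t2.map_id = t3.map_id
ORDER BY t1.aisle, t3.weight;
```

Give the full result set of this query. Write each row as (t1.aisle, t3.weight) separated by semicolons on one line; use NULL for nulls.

Joins associate left-to-right: bins INNER JOIN links on bin_id gives 2 intermediate row(s).
Then LEFT JOIN `items t3` on map_id: each of those 2 rows is kept; rows whose t2.map_id has no match in t3 get NULL for t3's columns.

(A, 21); (G, 21)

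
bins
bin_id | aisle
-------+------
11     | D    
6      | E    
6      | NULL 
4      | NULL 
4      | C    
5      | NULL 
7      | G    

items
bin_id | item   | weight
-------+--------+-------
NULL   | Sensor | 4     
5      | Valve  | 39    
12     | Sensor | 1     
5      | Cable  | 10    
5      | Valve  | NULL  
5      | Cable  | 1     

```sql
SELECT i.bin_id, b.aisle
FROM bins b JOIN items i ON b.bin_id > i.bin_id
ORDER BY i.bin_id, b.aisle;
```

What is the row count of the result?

INNER JOIN keeps only pairs where the ON condition holds.
Matching on b.bin_id > i.bin_id. A NULL in a compared column never satisfies the condition.
- b[0] bin_id=11 → 4 match(es) in i → 4 row(s).
- b[1] bin_id=6 → 4 match(es) in i → 4 row(s).
- b[2] bin_id=6 → 4 match(es) in i → 4 row(s).
- b[3] bin_id=4 → no match; dropped.
- b[4] bin_id=4 → no match; dropped.
- b[5] bin_id=5 → no match; dropped.
- b[6] bin_id=7 → 4 match(es) in i → 4 row(s).
Total: 16 rows.

16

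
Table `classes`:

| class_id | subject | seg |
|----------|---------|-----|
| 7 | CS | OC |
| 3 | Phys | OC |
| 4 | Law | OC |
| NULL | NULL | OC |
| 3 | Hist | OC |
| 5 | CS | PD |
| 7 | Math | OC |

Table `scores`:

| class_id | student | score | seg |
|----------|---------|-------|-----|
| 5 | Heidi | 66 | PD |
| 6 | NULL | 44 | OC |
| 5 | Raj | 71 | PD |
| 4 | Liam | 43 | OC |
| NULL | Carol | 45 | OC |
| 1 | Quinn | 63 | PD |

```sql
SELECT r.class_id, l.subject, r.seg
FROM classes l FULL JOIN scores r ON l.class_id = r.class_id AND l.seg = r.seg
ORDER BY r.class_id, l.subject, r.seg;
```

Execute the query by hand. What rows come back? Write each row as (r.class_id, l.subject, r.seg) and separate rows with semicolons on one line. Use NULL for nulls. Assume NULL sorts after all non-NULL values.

FULL OUTER JOIN keeps every row from both sides; unmatched rows get NULL for the other side's columns.
Matching on l.class_id = r.class_id AND l.seg = r.seg. A NULL in a compared column never satisfies the condition.
- l (class_id=7, seg=OC) has no partner → padded with NULL.
- l (class_id=3, seg=OC) has no partner → padded with NULL.
- l (class_id=4, seg=OC) pairs with 1 row(s) of r.
- l (class_id=NULL, seg=OC) has no partner → padded with NULL.
- l (class_id=3, seg=OC) has no partner → padded with NULL.
- l (class_id=5, seg=PD) pairs with 2 row(s) of r.
- l (class_id=7, seg=OC) has no partner → padded with NULL.
- 3 r row(s) had no l match → kept, l columns NULL.

(1, NULL, PD); (4, Law, OC); (5, CS, PD); (5, CS, PD); (6, NULL, OC); (NULL, CS, NULL); (NULL, Hist, NULL); (NULL, Math, NULL); (NULL, Phys, NULL); (NULL, NULL, OC); (NULL, NULL, NULL)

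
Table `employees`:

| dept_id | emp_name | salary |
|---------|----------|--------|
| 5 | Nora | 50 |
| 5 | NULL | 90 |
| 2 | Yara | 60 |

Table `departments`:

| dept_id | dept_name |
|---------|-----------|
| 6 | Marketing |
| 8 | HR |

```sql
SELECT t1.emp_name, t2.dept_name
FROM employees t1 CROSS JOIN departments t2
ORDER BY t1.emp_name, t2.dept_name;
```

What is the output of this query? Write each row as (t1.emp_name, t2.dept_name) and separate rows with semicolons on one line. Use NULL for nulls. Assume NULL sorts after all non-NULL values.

(Nora, HR); (Nora, Marketing); (Yara, HR); (Yara, Marketing); (NULL, HR); (NULL, Marketing)

CROSS JOIN pairs every row of `employees` with every row of `departments`: 3 × 2 = 6 rows.
After projecting and ordering:
t1.emp_name | t2.dept_name
Nora | HR
Nora | Marketing
Yara | HR
Yara | Marketing
NULL | HR
NULL | Marketing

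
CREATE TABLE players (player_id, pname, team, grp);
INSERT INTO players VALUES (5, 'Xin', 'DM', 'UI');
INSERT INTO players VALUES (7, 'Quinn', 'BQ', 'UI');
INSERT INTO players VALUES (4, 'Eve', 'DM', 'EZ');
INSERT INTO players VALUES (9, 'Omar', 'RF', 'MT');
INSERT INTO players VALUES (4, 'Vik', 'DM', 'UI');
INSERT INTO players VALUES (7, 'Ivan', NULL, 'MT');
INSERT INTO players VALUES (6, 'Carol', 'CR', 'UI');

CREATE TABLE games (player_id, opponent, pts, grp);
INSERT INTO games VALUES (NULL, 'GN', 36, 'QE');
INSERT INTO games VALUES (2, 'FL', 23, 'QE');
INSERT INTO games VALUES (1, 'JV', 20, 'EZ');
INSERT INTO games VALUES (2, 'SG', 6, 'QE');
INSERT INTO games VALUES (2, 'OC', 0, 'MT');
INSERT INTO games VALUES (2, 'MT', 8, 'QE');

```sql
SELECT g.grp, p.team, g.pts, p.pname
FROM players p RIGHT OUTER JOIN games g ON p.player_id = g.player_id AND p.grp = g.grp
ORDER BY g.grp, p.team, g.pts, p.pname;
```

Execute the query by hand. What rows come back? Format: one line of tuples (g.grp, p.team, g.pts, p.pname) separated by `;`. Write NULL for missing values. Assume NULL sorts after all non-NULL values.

(EZ, NULL, 20, NULL); (MT, NULL, 0, NULL); (QE, NULL, 6, NULL); (QE, NULL, 8, NULL); (QE, NULL, 23, NULL); (QE, NULL, 36, NULL)

RIGHT JOIN keeps every row from `games`; unmatched rows get NULL for `players`'s columns.
Matching on p.player_id = g.player_id AND p.grp = g.grp. A NULL in a compared column never satisfies the condition.
Matched pairs: 0; unmatched g rows kept: 6.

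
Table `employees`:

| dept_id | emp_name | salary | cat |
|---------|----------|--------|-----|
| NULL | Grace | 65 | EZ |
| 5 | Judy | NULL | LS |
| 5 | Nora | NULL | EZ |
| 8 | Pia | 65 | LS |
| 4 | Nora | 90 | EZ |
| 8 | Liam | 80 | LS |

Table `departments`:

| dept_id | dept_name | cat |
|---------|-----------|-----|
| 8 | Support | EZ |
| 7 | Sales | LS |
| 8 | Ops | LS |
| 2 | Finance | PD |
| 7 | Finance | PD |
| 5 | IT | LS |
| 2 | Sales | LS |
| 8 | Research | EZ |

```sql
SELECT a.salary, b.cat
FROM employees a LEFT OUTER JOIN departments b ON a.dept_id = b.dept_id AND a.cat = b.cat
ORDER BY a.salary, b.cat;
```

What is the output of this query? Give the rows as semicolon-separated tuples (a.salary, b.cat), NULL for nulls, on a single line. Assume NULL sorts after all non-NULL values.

(65, LS); (65, NULL); (80, LS); (90, NULL); (NULL, LS); (NULL, NULL)

LEFT JOIN keeps every row from `employees`; unmatched rows get NULL for `departments`'s columns.
Matching on a.dept_id = b.dept_id AND a.cat = b.cat. A NULL in a compared column never satisfies the condition.
Matched pairs: 3; unmatched a rows kept: 3.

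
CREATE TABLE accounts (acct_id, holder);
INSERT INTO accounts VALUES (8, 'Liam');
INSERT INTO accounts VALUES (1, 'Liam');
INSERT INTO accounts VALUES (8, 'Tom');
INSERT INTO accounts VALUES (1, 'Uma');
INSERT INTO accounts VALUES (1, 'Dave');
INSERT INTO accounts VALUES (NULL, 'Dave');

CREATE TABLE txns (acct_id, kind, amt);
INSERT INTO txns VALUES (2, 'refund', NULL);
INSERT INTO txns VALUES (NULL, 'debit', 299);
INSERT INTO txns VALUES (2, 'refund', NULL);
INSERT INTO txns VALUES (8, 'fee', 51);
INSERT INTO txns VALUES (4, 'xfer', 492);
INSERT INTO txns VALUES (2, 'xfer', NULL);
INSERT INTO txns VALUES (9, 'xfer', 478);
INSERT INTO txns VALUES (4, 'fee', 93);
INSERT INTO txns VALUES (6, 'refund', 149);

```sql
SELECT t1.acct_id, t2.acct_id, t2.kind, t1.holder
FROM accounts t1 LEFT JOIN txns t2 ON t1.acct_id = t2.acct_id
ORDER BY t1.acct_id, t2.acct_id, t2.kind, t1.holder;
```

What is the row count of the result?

6

LEFT JOIN keeps every row from `accounts`; unmatched rows get NULL for `txns`'s columns.
Matching on t1.acct_id = t2.acct_id. A NULL in a compared column never satisfies the condition.
Matched pairs: 2; unmatched t1 rows kept: 4.
Total: 2 matched + 4 padded = 6 rows.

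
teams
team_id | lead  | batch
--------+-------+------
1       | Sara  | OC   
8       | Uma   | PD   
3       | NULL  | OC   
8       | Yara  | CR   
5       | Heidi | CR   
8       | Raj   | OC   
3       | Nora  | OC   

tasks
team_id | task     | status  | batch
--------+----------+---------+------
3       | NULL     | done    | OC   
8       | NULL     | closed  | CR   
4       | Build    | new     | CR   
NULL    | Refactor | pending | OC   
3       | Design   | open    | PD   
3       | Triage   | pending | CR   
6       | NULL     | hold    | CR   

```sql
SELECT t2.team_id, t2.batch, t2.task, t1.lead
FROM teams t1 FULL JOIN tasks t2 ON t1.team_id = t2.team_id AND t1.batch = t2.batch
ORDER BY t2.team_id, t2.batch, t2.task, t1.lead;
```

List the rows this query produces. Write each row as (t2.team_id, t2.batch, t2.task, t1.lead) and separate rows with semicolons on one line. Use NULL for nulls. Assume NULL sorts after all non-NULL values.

FULL OUTER JOIN keeps every row from both sides; unmatched rows get NULL for the other side's columns.
Matching on t1.team_id = t2.team_id AND t1.batch = t2.batch. A NULL in a compared column never satisfies the condition.
- team_id=1, batch=OC: no t2 row matches, row kept with t2 columns NULL.
- team_id=8, batch=PD: no t2 row matches, row kept with t2 columns NULL.
- team_id=3, batch=OC: 1 matching t2 row(s), so 1 row(s) emitted.
- team_id=8, batch=CR: 1 matching t2 row(s), so 1 row(s) emitted.
- team_id=5, batch=CR: no t2 row matches, row kept with t2 columns NULL.
- team_id=8, batch=OC: no t2 row matches, row kept with t2 columns NULL.
- team_id=3, batch=OC: 1 matching t2 row(s), so 1 row(s) emitted.
- 5 t2 row(s) had no t1 match → kept, t1 columns NULL.

(3, CR, Triage, NULL); (3, OC, NULL, Nora); (3, OC, NULL, NULL); (3, PD, Design, NULL); (4, CR, Build, NULL); (6, CR, NULL, NULL); (8, CR, NULL, Yara); (NULL, OC, Refactor, NULL); (NULL, NULL, NULL, Heidi); (NULL, NULL, NULL, Raj); (NULL, NULL, NULL, Sara); (NULL, NULL, NULL, Uma)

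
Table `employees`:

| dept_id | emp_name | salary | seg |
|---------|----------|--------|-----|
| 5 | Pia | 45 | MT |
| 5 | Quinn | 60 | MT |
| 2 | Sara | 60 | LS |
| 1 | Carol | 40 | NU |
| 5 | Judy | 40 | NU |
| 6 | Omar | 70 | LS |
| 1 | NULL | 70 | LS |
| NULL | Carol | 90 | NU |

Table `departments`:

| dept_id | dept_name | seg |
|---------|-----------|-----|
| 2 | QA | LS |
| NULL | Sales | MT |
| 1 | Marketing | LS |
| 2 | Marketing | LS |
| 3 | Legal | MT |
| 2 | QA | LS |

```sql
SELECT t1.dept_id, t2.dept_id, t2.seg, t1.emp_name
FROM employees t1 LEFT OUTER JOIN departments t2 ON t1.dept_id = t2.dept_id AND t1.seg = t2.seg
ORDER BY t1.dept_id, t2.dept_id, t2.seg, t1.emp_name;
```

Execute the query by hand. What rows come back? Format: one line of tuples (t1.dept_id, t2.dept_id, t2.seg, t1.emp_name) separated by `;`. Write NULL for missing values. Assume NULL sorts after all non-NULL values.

LEFT JOIN keeps every row from `employees`; unmatched rows get NULL for `departments`'s columns.
Matching on t1.dept_id = t2.dept_id AND t1.seg = t2.seg. A NULL in a compared column never satisfies the condition.
- dept_id=5, seg=MT: no t2 row matches, row kept with t2 columns NULL.
- dept_id=5, seg=MT: no t2 row matches, row kept with t2 columns NULL.
- dept_id=2, seg=LS: 3 matching t2 row(s), so 3 row(s) emitted.
- dept_id=1, seg=NU: no t2 row matches, row kept with t2 columns NULL.
- dept_id=5, seg=NU: no t2 row matches, row kept with t2 columns NULL.
- dept_id=6, seg=LS: no t2 row matches, row kept with t2 columns NULL.
- dept_id=1, seg=LS: 1 matching t2 row(s), so 1 row(s) emitted.
- dept_id=NULL, seg=NU: no t2 row matches, row kept with t2 columns NULL.
After projecting and ordering:
t1.dept_id | t2.dept_id | t2.seg | t1.emp_name
1 | 1 | LS | NULL
1 | NULL | NULL | Carol
2 | 2 | LS | Sara
2 | 2 | LS | Sara
2 | 2 | LS | Sara
5 | NULL | NULL | Judy
5 | NULL | NULL | Pia
5 | NULL | NULL | Quinn
6 | NULL | NULL | Omar
NULL | NULL | NULL | Carol

(1, 1, LS, NULL); (1, NULL, NULL, Carol); (2, 2, LS, Sara); (2, 2, LS, Sara); (2, 2, LS, Sara); (5, NULL, NULL, Judy); (5, NULL, NULL, Pia); (5, NULL, NULL, Quinn); (6, NULL, NULL, Omar); (NULL, NULL, NULL, Carol)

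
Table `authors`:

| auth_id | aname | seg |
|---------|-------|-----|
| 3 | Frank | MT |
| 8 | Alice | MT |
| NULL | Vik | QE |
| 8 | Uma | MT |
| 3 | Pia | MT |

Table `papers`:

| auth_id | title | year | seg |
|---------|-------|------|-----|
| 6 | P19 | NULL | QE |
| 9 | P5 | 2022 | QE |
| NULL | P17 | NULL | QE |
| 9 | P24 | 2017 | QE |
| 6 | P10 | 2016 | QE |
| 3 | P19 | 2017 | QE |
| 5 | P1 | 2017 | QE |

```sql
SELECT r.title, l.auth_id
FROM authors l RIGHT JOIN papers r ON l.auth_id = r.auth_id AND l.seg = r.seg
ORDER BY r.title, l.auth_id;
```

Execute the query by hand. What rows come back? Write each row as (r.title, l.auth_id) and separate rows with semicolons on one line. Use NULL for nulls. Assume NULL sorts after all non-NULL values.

(P1, NULL); (P10, NULL); (P17, NULL); (P19, NULL); (P19, NULL); (P24, NULL); (P5, NULL)

RIGHT JOIN keeps every row from `papers`; unmatched rows get NULL for `authors`'s columns.
Matching on l.auth_id = r.auth_id AND l.seg = r.seg. A NULL in a compared column never satisfies the condition.
Matched pairs: 0; unmatched r rows kept: 7.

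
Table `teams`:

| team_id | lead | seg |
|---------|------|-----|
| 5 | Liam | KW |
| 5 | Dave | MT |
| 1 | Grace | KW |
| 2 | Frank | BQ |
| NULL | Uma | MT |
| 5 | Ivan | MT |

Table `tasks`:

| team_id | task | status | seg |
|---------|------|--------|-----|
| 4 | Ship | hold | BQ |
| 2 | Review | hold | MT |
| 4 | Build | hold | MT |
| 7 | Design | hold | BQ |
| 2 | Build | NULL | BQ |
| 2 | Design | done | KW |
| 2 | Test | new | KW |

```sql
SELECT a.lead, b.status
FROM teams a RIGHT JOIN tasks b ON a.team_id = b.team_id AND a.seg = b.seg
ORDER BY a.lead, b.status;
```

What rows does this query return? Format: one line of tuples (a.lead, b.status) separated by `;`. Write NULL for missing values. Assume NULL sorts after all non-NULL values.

(Frank, NULL); (NULL, done); (NULL, hold); (NULL, hold); (NULL, hold); (NULL, hold); (NULL, new)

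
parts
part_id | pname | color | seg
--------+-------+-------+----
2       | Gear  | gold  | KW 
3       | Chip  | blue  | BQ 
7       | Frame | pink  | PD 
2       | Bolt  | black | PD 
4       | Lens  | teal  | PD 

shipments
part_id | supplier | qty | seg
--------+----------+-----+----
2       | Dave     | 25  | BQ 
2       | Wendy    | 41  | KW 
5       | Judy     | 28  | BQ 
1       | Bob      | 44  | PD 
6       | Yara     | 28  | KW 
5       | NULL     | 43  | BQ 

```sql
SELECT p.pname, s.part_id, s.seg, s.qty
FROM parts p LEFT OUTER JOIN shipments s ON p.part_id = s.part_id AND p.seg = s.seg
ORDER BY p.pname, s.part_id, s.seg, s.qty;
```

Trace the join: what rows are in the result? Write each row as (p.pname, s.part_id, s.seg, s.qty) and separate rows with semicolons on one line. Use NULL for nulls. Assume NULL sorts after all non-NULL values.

LEFT JOIN keeps every row from `parts`; unmatched rows get NULL for `shipments`'s columns.
Matching on p.part_id = s.part_id AND p.seg = s.seg.
- part_id=2, seg=KW: 1 matching s row(s), so 1 row(s) emitted.
- part_id=3, seg=BQ: no s row matches, row kept with s columns NULL.
- part_id=7, seg=PD: no s row matches, row kept with s columns NULL.
- part_id=2, seg=PD: no s row matches, row kept with s columns NULL.
- part_id=4, seg=PD: no s row matches, row kept with s columns NULL.
After projecting and ordering:
p.pname | s.part_id | s.seg | s.qty
Bolt | NULL | NULL | NULL
Chip | NULL | NULL | NULL
Frame | NULL | NULL | NULL
Gear | 2 | KW | 41
Lens | NULL | NULL | NULL

(Bolt, NULL, NULL, NULL); (Chip, NULL, NULL, NULL); (Frame, NULL, NULL, NULL); (Gear, 2, KW, 41); (Lens, NULL, NULL, NULL)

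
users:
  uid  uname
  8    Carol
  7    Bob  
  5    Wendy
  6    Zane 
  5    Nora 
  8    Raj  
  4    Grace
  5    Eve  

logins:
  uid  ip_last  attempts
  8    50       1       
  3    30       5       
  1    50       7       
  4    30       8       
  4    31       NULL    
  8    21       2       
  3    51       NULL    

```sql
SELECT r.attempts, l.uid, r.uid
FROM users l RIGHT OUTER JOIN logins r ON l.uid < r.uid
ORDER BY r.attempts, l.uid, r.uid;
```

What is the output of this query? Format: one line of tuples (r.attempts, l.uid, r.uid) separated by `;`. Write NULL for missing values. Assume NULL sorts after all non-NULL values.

(1, 4, 8); (1, 5, 8); (1, 5, 8); (1, 5, 8); (1, 6, 8); (1, 7, 8); (2, 4, 8); (2, 5, 8); (2, 5, 8); (2, 5, 8); (2, 6, 8); (2, 7, 8); (5, NULL, 3); (7, NULL, 1); (8, NULL, 4); (NULL, NULL, 3); (NULL, NULL, 4)

RIGHT JOIN keeps every row from `logins`; unmatched rows get NULL for `users`'s columns.
Matching on l.uid < r.uid.
Matched pairs: 12; unmatched r rows kept: 5.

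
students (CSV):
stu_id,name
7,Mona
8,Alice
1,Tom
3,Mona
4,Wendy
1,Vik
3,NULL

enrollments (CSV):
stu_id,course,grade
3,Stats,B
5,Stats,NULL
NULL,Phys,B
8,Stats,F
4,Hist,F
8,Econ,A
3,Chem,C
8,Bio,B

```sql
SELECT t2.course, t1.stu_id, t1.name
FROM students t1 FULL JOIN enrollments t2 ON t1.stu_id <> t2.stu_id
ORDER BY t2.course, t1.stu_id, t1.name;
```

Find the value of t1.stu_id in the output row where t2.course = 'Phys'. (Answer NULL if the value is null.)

NULL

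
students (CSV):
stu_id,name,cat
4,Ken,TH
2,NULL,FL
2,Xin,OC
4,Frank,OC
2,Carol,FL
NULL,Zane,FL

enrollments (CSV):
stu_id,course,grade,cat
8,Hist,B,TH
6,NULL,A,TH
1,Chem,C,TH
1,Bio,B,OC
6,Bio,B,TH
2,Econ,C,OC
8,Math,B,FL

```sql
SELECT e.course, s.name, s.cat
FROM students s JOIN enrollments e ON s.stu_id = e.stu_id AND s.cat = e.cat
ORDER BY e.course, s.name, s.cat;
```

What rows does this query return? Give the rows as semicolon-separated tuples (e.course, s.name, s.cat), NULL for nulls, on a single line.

(Econ, Xin, OC)

INNER JOIN keeps only pairs where the ON condition holds.
Matching on s.stu_id = e.stu_id AND s.cat = e.cat. A NULL in a compared column never satisfies the condition.
- s[0] stu_id=4, cat=TH → no match; dropped.
- s[1] stu_id=2, cat=FL → no match; dropped.
- s[2] stu_id=2, cat=OC → 1 match(es) in e → 1 row(s).
- s[3] stu_id=4, cat=OC → no match; dropped.
- s[4] stu_id=2, cat=FL → no match; dropped.
- s[5] stu_id=NULL, cat=FL → no match; dropped.
After projecting and ordering:
e.course | s.name | s.cat
Econ | Xin | OC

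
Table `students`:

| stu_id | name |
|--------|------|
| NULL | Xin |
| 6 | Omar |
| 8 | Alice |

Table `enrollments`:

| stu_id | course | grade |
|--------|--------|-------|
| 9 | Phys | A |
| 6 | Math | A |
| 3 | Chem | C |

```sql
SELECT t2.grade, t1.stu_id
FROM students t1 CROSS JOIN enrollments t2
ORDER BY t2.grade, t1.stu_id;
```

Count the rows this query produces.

9

CROSS JOIN pairs every row of `students` with every row of `enrollments`: 3 × 3 = 9 rows.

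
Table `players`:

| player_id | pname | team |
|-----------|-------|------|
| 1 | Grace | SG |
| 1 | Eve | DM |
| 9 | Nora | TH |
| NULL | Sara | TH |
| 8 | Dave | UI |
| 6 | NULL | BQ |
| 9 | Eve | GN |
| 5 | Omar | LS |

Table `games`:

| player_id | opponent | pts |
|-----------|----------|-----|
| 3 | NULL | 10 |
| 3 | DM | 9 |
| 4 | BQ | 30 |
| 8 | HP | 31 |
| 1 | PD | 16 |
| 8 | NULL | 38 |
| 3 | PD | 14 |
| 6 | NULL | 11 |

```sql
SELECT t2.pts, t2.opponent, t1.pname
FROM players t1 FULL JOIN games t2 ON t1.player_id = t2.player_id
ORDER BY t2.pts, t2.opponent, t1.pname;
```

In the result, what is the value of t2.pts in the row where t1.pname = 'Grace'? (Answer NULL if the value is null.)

16

FULL OUTER JOIN keeps every row from both sides; unmatched rows get NULL for the other side's columns.
Matching on t1.player_id = t2.player_id. A NULL in a compared column never satisfies the condition.
Matched pairs: 5; unmatched t1 rows kept: 4; unmatched t2 rows kept: 4.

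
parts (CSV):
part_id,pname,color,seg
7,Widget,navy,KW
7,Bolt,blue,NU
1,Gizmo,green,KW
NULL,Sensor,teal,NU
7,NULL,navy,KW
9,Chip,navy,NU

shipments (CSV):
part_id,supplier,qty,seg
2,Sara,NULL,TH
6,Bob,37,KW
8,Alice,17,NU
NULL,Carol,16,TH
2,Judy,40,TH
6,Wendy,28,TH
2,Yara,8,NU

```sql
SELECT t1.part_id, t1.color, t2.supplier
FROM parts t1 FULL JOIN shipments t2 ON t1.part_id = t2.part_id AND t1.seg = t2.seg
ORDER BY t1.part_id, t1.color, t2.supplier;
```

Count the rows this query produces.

13

FULL OUTER JOIN keeps every row from both sides; unmatched rows get NULL for the other side's columns.
Matching on t1.part_id = t2.part_id AND t1.seg = t2.seg. A NULL in a compared column never satisfies the condition.
- t1 (part_id=7, seg=KW) has no partner → padded with NULL.
- t1 (part_id=7, seg=NU) has no partner → padded with NULL.
- t1 (part_id=1, seg=KW) has no partner → padded with NULL.
- t1 (part_id=NULL, seg=NU) has no partner → padded with NULL.
- t1 (part_id=7, seg=KW) has no partner → padded with NULL.
- t1 (part_id=9, seg=NU) has no partner → padded with NULL.
- 7 t2 row(s) had no t1 match → kept, t1 columns NULL.
Total: 0 matched + 13 padded = 13 rows.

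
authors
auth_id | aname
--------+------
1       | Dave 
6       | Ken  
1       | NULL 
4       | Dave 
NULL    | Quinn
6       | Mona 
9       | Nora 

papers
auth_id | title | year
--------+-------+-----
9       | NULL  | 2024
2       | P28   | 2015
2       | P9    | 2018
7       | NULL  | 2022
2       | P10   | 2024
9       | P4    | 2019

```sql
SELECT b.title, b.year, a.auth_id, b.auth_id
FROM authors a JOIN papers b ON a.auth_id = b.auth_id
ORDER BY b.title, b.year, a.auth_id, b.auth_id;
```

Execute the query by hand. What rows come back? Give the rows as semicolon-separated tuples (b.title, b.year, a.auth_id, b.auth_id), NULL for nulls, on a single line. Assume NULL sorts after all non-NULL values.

(P4, 2019, 9, 9); (NULL, 2024, 9, 9)

INNER JOIN keeps only pairs where the ON condition holds.
Matching on a.auth_id = b.auth_id. A NULL in a compared column never satisfies the condition.
- a (auth_id=1) has no partner → excluded.
- a (auth_id=6) has no partner → excluded.
- a (auth_id=1) has no partner → excluded.
- a (auth_id=4) has no partner → excluded.
- a (auth_id=NULL) has no partner → excluded.
- a (auth_id=6) has no partner → excluded.
- a (auth_id=9) pairs with 2 row(s) of b.
After projecting and ordering:
b.title | b.year | a.auth_id | b.auth_id
P4 | 2019 | 9 | 9
NULL | 2024 | 9 | 9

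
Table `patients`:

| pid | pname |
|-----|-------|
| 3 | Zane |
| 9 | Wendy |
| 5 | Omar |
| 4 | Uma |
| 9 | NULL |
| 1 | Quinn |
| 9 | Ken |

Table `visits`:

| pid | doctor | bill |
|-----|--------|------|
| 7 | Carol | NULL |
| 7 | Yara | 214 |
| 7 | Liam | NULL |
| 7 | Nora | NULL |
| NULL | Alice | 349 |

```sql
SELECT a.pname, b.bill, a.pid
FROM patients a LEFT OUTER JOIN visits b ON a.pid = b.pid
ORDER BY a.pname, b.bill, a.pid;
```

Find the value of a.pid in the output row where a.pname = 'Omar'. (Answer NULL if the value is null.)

5

LEFT JOIN keeps every row from `patients`; unmatched rows get NULL for `visits`'s columns.
Matching on a.pid = b.pid. A NULL in a compared column never satisfies the condition.
- a row (pid=3): no match → kept, b columns NULL.
- a row (pid=9): no match → kept, b columns NULL.
- a row (pid=5): no match → kept, b columns NULL.
- a row (pid=4): no match → kept, b columns NULL.
- a row (pid=9): no match → kept, b columns NULL.
- a row (pid=1): no match → kept, b columns NULL.
- a row (pid=9): no match → kept, b columns NULL.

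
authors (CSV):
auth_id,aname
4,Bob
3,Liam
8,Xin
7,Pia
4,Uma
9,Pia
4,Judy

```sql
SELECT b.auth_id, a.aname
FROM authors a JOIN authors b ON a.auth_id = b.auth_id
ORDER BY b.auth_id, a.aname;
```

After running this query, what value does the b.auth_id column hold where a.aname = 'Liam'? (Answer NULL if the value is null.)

INNER JOIN keeps only pairs where the ON condition holds.
Matching on a.auth_id = b.auth_id.
- a[0] auth_id=4 → 3 match(es) in b → 3 row(s).
- a[1] auth_id=3 → 1 match(es) in b → 1 row(s).
- a[2] auth_id=8 → 1 match(es) in b → 1 row(s).
- a[3] auth_id=7 → 1 match(es) in b → 1 row(s).
- a[4] auth_id=4 → 3 match(es) in b → 3 row(s).
- a[5] auth_id=9 → 1 match(es) in b → 1 row(s).
- a[6] auth_id=4 → 3 match(es) in b → 3 row(s).

3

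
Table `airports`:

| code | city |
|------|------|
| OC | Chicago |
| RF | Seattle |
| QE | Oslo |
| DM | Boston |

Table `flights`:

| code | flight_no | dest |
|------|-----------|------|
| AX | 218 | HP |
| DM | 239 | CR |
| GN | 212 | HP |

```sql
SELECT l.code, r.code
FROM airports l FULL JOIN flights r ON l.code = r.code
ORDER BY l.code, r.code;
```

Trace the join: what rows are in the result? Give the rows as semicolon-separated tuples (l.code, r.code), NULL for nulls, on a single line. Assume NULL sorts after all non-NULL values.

FULL OUTER JOIN keeps every row from both sides; unmatched rows get NULL for the other side's columns.
Matching on l.code = r.code.
- code=OC: no r row matches, row kept with r columns NULL.
- code=RF: no r row matches, row kept with r columns NULL.
- code=QE: no r row matches, row kept with r columns NULL.
- code=DM: 1 matching r row(s), so 1 row(s) emitted.
- plus 2 unmatched r row(s), each kept with NULL l columns.
After projecting and ordering:
l.code | r.code
DM | DM
OC | NULL
QE | NULL
RF | NULL
NULL | AX
NULL | GN

(DM, DM); (OC, NULL); (QE, NULL); (RF, NULL); (NULL, AX); (NULL, GN)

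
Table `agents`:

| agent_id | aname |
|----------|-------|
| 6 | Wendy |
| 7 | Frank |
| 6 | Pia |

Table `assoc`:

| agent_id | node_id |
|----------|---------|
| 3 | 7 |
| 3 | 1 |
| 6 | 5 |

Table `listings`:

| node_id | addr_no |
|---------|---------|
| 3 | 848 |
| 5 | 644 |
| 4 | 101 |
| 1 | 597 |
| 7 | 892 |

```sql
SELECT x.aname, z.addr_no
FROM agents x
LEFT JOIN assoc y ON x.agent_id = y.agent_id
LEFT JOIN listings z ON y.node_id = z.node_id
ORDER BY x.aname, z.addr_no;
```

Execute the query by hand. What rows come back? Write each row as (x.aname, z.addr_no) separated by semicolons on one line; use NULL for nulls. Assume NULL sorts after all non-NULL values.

Evaluate left to right. First `agents x LEFT JOIN assoc y` on agent_id: 3 row(s).
Then LEFT JOIN `listings z` on node_id: each of those 3 rows is kept; rows whose y.node_id has no match in z get NULL for z's columns.

(Frank, NULL); (Pia, 644); (Wendy, 644)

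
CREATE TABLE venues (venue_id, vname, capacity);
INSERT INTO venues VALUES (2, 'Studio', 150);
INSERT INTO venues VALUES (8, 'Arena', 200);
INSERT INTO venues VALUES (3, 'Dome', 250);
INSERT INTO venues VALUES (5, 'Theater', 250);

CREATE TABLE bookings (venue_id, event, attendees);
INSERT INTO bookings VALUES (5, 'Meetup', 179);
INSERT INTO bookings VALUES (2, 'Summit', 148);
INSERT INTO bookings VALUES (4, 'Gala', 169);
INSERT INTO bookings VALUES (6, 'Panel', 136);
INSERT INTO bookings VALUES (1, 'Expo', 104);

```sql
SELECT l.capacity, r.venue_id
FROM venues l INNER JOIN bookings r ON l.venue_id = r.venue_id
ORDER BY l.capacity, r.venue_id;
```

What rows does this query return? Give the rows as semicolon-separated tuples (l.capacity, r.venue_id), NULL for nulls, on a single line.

INNER JOIN keeps only pairs where the ON condition holds.
Matching on l.venue_id = r.venue_id.
Matched pairs: 2.

(150, 2); (250, 5)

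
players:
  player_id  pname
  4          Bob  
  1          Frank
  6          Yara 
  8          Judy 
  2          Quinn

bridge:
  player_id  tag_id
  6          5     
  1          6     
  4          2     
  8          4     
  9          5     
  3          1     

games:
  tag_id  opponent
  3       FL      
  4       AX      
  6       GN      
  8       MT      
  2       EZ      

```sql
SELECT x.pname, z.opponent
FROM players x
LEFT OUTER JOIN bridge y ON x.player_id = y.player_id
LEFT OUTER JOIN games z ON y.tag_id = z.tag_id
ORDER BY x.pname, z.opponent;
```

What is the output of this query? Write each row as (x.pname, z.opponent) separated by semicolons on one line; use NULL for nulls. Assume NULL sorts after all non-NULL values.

(Bob, EZ); (Frank, GN); (Judy, AX); (Quinn, NULL); (Yara, NULL)

Step 1 — x LEFT JOIN y on player_id → 5 row(s).
Then LEFT JOIN `games z` on tag_id: each of those 5 rows is kept; rows whose y.tag_id has no match in z get NULL for z's columns.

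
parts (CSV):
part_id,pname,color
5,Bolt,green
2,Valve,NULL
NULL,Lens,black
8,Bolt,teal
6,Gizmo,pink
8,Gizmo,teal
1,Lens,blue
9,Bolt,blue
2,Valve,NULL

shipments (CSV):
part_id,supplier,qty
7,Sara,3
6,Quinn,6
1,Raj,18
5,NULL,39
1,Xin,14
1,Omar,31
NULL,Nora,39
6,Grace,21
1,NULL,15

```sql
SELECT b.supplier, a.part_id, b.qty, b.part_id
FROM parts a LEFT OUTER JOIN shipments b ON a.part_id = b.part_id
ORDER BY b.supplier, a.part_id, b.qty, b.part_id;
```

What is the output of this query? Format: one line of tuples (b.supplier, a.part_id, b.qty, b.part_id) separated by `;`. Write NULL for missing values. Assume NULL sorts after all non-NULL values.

(Grace, 6, 21, 6); (Omar, 1, 31, 1); (Quinn, 6, 6, 6); (Raj, 1, 18, 1); (Xin, 1, 14, 1); (NULL, 1, 15, 1); (NULL, 2, NULL, NULL); (NULL, 2, NULL, NULL); (NULL, 5, 39, 5); (NULL, 8, NULL, NULL); (NULL, 8, NULL, NULL); (NULL, 9, NULL, NULL); (NULL, NULL, NULL, NULL)

LEFT JOIN keeps every row from `parts`; unmatched rows get NULL for `shipments`'s columns.
Matching on a.part_id = b.part_id. A NULL in a compared column never satisfies the condition.
Matched pairs: 7; unmatched a rows kept: 6.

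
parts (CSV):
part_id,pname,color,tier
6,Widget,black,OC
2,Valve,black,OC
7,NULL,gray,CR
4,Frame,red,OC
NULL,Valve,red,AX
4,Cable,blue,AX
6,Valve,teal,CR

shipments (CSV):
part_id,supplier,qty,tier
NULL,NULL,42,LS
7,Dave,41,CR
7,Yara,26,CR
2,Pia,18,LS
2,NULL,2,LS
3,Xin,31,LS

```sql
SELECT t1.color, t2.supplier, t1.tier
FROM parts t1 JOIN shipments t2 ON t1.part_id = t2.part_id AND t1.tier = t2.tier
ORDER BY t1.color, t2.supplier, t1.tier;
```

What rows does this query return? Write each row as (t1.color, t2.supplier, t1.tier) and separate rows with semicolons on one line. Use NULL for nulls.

(gray, Dave, CR); (gray, Yara, CR)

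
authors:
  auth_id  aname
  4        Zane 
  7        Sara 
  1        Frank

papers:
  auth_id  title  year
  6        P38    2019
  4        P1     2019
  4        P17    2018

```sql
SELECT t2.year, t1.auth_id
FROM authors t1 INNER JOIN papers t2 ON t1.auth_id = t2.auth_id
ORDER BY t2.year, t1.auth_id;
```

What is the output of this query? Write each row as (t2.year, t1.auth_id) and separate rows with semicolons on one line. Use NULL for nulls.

INNER JOIN keeps only pairs where the ON condition holds.
Matching on t1.auth_id = t2.auth_id.
Matched pairs: 2.

(2018, 4); (2019, 4)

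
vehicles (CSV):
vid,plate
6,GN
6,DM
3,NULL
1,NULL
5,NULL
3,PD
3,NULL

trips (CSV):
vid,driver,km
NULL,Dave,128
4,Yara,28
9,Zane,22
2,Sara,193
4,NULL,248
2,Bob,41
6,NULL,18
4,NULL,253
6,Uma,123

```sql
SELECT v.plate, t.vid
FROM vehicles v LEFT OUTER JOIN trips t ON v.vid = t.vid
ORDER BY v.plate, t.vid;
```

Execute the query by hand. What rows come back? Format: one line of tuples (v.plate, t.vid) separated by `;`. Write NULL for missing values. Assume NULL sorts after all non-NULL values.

(DM, 6); (DM, 6); (GN, 6); (GN, 6); (PD, NULL); (NULL, NULL); (NULL, NULL); (NULL, NULL); (NULL, NULL)

LEFT JOIN keeps every row from `vehicles`; unmatched rows get NULL for `trips`'s columns.
Matching on v.vid = t.vid. A NULL in a compared column never satisfies the condition.
- v row (vid=6): matches 2 t row(s) → 2 output row(s).
- v row (vid=6): matches 2 t row(s) → 2 output row(s).
- v row (vid=3): no match → kept, t columns NULL.
- v row (vid=1): no match → kept, t columns NULL.
- v row (vid=5): no match → kept, t columns NULL.
- v row (vid=3): no match → kept, t columns NULL.
- v row (vid=3): no match → kept, t columns NULL.
After projecting and ordering:
v.plate | t.vid
DM | 6
DM | 6
GN | 6
GN | 6
PD | NULL
NULL | NULL
NULL | NULL
NULL | NULL
NULL | NULL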